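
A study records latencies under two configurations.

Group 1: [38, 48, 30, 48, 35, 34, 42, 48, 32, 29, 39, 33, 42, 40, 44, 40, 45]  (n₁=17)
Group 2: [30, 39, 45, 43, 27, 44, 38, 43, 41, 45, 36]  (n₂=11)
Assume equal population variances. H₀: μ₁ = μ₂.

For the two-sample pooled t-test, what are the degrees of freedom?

df = n₁ + n₂ − 2 = 17 + 11 − 2 = 26

degrees of freedom = 26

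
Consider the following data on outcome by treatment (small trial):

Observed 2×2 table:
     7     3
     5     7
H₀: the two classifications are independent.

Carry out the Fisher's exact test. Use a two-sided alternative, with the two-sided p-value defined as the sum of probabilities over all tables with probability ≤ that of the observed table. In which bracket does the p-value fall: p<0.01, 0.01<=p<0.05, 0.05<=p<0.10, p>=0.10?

p-value bracket: p>=0.10

Margins: r₁=10, r₂=12, c₁=12, c₂=10, n=22
p_obs = C(10,7)·C(12,5)/C(22,12); sum pmf over tables with pmf ≤ p_obs
p-value (two-sided) = 0.23053
→ bracket: p>=0.10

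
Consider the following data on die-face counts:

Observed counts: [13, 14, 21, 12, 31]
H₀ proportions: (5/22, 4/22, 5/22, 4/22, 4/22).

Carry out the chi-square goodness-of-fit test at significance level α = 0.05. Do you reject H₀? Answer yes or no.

reject H₀: yes

n = 91; E_i = n·p_i = [20.68, 16.55, 20.68, 16.55, 16.55]
χ² = (13−20.68)²/20.68 + (14−16.55)²/16.55 + (21−20.68)²/20.68 + (12−16.55)²/16.55 + (31−16.55)²/16.55 = 17.1264
df = 4
p-value (upper-tail) = 0.00183
At α=0.05: p < α → reject H₀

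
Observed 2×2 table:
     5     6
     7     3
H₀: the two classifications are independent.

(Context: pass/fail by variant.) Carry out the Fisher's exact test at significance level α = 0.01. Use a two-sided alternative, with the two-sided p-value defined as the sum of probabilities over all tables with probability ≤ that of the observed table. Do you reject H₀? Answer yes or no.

reject H₀: no

Margins: r₁=11, r₂=10, c₁=12, c₂=9, n=21
p_obs = C(11,5)·C(10,7)/C(21,12); sum pmf over tables with pmf ≤ p_obs
p-value (two-sided) = 0.38700
At α=0.01: p ≥ α → fail to reject H₀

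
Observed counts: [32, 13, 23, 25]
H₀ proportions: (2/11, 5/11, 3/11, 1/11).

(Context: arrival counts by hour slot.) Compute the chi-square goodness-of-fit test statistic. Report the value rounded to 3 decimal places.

n = 93; E_i = n·p_i = [16.91, 42.27, 25.36, 8.45]
χ² = (32−16.91)²/16.91 + (13−42.27)²/42.27 + (23−25.36)²/25.36 + (25−8.45)²/8.45 = 66.3384
df = 3

test statistic = 66.338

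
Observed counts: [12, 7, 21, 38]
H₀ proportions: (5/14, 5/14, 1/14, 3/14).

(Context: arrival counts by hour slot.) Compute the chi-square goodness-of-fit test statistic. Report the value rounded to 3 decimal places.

n = 78; E_i = n·p_i = [27.86, 27.86, 5.57, 16.71]
χ² = (12−27.86)²/27.86 + (7−27.86)²/27.86 + (21−5.57)²/5.57 + (38−16.71)²/16.71 = 94.4752
df = 3

test statistic = 94.475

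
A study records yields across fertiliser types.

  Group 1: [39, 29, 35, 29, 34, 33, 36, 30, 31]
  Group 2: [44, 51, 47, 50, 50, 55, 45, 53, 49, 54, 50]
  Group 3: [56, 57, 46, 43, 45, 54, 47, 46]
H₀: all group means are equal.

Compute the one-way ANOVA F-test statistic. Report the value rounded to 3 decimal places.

test statistic = 49.725

Group means [32.89, 49.82, 49.25], grand mean 44.214
SSB = Σnᵢ(x̄ᵢ−x̄)² = 1702.689; SSW = ΣΣ(x−x̄ᵢ)² = 428.025
MSB = 1702.689/2 = 851.3445; MSW = 428.025/25 = 17.1210
F = MSB/MSW = 49.7251
df = (2, 25)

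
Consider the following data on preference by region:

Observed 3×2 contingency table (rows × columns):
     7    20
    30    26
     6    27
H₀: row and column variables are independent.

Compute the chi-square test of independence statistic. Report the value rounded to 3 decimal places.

test statistic = 13.021

Row totals [27, 56, 33], col totals [43, 73], n=116
χ² = (7−10.01)²/10.01 + (20−16.99)²/16.99 + (30−20.76)²/20.76 + (26−35.24)²/35.24 + (6−12.23)²/12.23 + (27−20.77)²/20.77 = 13.0209
df = 2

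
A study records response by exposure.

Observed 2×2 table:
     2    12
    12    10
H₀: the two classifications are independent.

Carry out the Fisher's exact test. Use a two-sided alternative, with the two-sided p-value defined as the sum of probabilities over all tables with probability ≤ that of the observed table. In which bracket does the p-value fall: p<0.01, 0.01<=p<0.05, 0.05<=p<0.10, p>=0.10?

Margins: r₁=14, r₂=22, c₁=14, c₂=22, n=36
p_obs = C(14,2)·C(22,12)/C(36,14); sum pmf over tables with pmf ≤ p_obs
p-value (two-sided) = 0.03339
→ bracket: 0.01<=p<0.05

p-value bracket: 0.01<=p<0.05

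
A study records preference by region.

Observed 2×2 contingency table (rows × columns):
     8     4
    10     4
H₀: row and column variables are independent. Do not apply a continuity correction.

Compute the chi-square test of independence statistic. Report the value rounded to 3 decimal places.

Row totals [12, 14], col totals [18, 8], n=26
χ² = (8−8.31)²/8.31 + (4−3.69)²/3.69 + (10−9.69)²/9.69 + (4−4.31)²/4.31 = 0.0688
df = 1

test statistic = 0.069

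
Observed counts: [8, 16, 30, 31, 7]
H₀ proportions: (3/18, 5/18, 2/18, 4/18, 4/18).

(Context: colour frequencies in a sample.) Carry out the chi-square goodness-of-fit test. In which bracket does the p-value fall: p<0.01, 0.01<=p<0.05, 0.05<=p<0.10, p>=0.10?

p-value bracket: p<0.01

n = 92; E_i = n·p_i = [15.33, 25.56, 10.22, 20.44, 20.44]
χ² = (8−15.33)²/15.33 + (16−25.56)²/25.56 + (30−10.22)²/10.22 + (31−20.44)²/20.44 + (7−20.44)²/20.44 = 59.6370
df = 4
p-value (upper-tail) = 0.00000
→ bracket: p<0.01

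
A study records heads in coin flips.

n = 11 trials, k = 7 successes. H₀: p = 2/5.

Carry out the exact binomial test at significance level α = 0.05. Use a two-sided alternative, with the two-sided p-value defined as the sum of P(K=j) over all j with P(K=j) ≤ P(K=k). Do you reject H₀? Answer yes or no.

Exact binomial: n=11, k=7, p₀=2/5=0.4000
P(X=j) = C(n,j)·p₀^j·(1−p₀)^(n−j); p = Σ P(X=j) over j with P(X=j) ≤ P(X=7)
p-value (two-sided) = 0.12959
At α=0.05: p ≥ α → fail to reject H₀

reject H₀: no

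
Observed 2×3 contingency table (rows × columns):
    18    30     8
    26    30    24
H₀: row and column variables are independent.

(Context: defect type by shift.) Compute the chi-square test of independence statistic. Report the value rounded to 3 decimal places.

test statistic = 5.387

Row totals [56, 80], col totals [44, 60, 32], n=136
χ² = (18−18.12)²/18.12 + (30−24.71)²/24.71 + (8−13.18)²/13.18 + (26−25.88)²/25.88 + (30−35.29)²/35.29 + (24−18.82)²/18.82 = 5.3870
df = 2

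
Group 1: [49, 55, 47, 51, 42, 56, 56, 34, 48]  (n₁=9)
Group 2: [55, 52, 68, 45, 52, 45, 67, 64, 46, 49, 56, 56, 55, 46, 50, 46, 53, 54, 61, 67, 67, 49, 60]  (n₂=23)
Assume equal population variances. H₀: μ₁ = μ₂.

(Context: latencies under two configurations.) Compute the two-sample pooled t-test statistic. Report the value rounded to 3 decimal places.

x̄₁=48.667, s₁=7.211, n₁=9
x̄₂=54.913, s₂=7.710, n₂=23
s_p² = [8·7.211² + 22·7.710²]/30 = 57.4609
SE = √(s_p²·(1/9+1/23)) = 2.9804
t = (48.667−54.913)/2.9804 = -2.0958
df = 30

test statistic = -2.096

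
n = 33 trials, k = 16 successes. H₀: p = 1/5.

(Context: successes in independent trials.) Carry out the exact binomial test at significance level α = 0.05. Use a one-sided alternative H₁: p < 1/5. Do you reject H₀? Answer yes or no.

Exact binomial: n=33, k=16, p₀=1/5=0.2000
P(X≤16) from Σ C(n,i)·p₀^i·(1−p₀)^(n−i)
p-value (one-sided, H₁ less) = 0.99995
At α=0.05: p ≥ α → fail to reject H₀

reject H₀: no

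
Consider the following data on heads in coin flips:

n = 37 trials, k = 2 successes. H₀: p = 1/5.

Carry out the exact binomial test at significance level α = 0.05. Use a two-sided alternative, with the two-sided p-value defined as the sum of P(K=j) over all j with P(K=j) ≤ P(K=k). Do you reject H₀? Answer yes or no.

reject H₀: yes

Exact binomial: n=37, k=2, p₀=1/5=0.2000
P(X=j) = C(n,j)·p₀^j·(1−p₀)^(n−j); p = Σ P(X=j) over j with P(X=j) ≤ P(X=2)
p-value (two-sided) = 0.02274
At α=0.05: p < α → reject H₀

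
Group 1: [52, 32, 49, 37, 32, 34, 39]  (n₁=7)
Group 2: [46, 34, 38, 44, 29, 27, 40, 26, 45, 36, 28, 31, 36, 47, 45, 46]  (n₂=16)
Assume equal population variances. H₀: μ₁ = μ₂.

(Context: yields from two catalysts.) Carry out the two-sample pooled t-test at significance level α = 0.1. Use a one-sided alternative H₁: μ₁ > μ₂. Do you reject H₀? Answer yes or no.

x̄₁=39.286, s₁=8.118, n₁=7
x̄₂=37.375, s₂=7.571, n₂=16
s_p² = [6·8.118² + 15·7.571²]/21 = 59.7704
SE = √(s_p²·(1/7+1/16)) = 3.5035
t = (39.286−37.375)/3.5035 = 0.5454
df = 21
p-value (one-sided, H₁ greater) = 0.29562
At α=0.1: p ≥ α → fail to reject H₀

reject H₀: no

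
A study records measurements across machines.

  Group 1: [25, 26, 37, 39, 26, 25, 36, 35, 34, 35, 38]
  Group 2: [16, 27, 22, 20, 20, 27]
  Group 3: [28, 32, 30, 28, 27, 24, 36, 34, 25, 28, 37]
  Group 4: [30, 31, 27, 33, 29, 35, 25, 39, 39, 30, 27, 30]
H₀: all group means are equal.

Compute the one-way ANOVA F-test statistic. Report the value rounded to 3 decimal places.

Group means [32.36, 22.00, 29.91, 31.25], grand mean 29.800
SSB = Σnᵢ(x̄ᵢ−x̄)² = 462.695; SSW = ΣΣ(x−x̄ᵢ)² = 819.705
MSB = 462.695/3 = 154.2318; MSW = 819.705/36 = 22.7696
F = MSB/MSW = 6.7736
df = (3, 36)

test statistic = 6.774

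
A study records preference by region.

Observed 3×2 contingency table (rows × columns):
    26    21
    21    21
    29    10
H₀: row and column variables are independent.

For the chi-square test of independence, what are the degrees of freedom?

degrees of freedom = 2

df = (r−1)(c−1) = (3−1)·(2−1) = 2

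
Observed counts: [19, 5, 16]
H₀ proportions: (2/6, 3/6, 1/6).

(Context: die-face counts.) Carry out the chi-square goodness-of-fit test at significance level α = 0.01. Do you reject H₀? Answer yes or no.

n = 40; E_i = n·p_i = [13.33, 20.00, 6.67]
χ² = (19−13.33)²/13.33 + (5−20.00)²/20.00 + (16−6.67)²/6.67 = 26.7250
df = 2
p-value (upper-tail) = 0.00000
At α=0.01: p < α → reject H₀

reject H₀: yes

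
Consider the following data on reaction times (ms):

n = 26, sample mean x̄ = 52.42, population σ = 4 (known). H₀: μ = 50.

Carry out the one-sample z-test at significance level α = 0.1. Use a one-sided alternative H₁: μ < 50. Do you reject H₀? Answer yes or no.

SE = σ/√n = 4/√26 = 0.7845
z = (x̄−μ₀)/SE = (52.42−50)/0.7845 = 3.0849
p-value (one-sided, H₁ less) = 0.99898
At α=0.1: p ≥ α → fail to reject H₀

reject H₀: no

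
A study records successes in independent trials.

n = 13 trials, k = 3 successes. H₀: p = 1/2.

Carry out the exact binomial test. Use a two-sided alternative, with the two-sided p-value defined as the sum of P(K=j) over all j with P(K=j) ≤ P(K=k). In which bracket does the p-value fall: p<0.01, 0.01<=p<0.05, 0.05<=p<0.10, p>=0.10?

Exact binomial: n=13, k=3, p₀=1/2=0.5000
P(X=j) = C(n,j)·p₀^j·(1−p₀)^(n−j); p = Σ P(X=j) over j with P(X=j) ≤ P(X=3)
p-value (two-sided) = 0.09229
→ bracket: 0.05<=p<0.10

p-value bracket: 0.05<=p<0.10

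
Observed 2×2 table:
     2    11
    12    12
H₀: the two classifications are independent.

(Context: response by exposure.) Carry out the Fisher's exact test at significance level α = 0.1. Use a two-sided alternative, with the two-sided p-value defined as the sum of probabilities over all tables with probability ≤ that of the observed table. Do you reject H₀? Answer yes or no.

Margins: r₁=13, r₂=24, c₁=14, c₂=23, n=37
p_obs = C(13,2)·C(24,12)/C(37,14); sum pmf over tables with pmf ≤ p_obs
p-value (two-sided) = 0.07404
At α=0.1: p < α → reject H₀

reject H₀: yes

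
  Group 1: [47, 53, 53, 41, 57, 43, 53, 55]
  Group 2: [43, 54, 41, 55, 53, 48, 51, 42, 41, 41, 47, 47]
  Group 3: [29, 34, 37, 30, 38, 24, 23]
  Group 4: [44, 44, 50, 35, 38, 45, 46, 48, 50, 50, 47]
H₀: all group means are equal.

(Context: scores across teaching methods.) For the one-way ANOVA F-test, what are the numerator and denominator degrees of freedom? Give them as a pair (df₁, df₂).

degrees of freedom = [3, 34]

k = 4 groups, N = 38 total
df = (k−1, N−k) = (4−1, 38−4) = (3, 34)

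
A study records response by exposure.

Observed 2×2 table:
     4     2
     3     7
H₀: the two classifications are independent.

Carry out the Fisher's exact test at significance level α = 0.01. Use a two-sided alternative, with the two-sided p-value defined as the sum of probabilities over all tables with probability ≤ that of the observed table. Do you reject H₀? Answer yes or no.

Margins: r₁=6, r₂=10, c₁=7, c₂=9, n=16
p_obs = C(6,4)·C(10,3)/C(16,7); sum pmf over tables with pmf ≤ p_obs
p-value (two-sided) = 0.30245
At α=0.01: p ≥ α → fail to reject H₀

reject H₀: no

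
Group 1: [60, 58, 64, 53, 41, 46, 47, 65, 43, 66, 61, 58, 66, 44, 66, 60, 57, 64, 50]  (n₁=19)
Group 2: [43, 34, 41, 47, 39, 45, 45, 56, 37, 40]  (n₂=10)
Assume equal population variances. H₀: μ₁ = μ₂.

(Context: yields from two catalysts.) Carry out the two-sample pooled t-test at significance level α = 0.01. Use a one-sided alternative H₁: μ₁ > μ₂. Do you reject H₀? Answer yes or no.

x̄₁=56.263, s₁=8.621, n₁=19
x̄₂=42.700, s₂=6.129, n₂=10
s_p² = [18·8.621² + 9·6.129²]/27 = 62.0661
SE = √(s_p²·(1/19+1/10)) = 3.0779
t = (56.263−42.700)/3.0779 = 4.4067
df = 27
p-value (one-sided, H₁ greater) = 0.00007
At α=0.01: p < α → reject H₀

reject H₀: yes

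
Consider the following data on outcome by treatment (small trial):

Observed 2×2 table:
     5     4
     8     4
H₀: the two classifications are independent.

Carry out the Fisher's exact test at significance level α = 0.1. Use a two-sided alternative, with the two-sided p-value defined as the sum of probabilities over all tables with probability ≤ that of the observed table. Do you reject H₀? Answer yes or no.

Margins: r₁=9, r₂=12, c₁=13, c₂=8, n=21
p_obs = C(9,5)·C(12,8)/C(21,13); sum pmf over tables with pmf ≤ p_obs
p-value (two-sided) = 0.67307
At α=0.1: p ≥ α → fail to reject H₀

reject H₀: no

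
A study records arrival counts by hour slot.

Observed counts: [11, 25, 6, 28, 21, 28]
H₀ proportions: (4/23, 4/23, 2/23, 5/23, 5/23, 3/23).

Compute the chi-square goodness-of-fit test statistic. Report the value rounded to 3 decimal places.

test statistic = 18.388

n = 119; E_i = n·p_i = [20.70, 20.70, 10.35, 25.87, 25.87, 15.52]
χ² = (11−20.70)²/20.70 + (25−20.70)²/20.70 + (6−10.35)²/10.35 + (28−25.87)²/25.87 + (21−25.87)²/25.87 + (28−15.52)²/15.52 = 18.3880
df = 5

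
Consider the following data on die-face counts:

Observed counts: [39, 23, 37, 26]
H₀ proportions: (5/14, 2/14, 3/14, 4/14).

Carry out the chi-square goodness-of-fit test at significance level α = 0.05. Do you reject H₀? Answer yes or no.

n = 125; E_i = n·p_i = [44.64, 17.86, 26.79, 35.71]
χ² = (39−44.64)²/44.64 + (23−17.86)²/17.86 + (37−26.79)²/26.79 + (26−35.71)²/35.71 = 8.7317
df = 3
p-value (upper-tail) = 0.03308
At α=0.05: p < α → reject H₀

reject H₀: yes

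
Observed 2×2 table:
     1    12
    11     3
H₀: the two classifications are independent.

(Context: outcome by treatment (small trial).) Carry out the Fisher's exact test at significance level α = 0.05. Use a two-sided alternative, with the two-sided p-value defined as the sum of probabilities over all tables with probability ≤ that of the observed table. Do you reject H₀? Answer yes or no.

Margins: r₁=13, r₂=14, c₁=12, c₂=15, n=27
p_obs = C(13,1)·C(14,11)/C(27,12); sum pmf over tables with pmf ≤ p_obs
p-value (two-sided) = 0.00034
At α=0.05: p < α → reject H₀

reject H₀: yes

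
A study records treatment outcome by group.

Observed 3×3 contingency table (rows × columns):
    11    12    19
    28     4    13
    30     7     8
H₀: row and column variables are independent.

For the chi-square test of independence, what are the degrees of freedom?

degrees of freedom = 4

df = (r−1)(c−1) = (3−1)·(3−1) = 4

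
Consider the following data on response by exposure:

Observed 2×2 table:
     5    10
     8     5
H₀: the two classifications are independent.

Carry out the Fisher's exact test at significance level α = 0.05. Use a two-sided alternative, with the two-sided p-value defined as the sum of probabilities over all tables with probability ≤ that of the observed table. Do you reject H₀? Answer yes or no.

Margins: r₁=15, r₂=13, c₁=13, c₂=15, n=28
p_obs = C(15,5)·C(13,8)/C(28,13); sum pmf over tables with pmf ≤ p_obs
p-value (two-sided) = 0.25451
At α=0.05: p ≥ α → fail to reject H₀

reject H₀: no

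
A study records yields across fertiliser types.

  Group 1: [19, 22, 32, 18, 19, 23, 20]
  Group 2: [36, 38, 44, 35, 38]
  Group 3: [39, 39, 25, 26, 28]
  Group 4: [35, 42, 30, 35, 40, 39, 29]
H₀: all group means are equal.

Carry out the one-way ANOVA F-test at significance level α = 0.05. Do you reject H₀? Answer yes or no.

Group means [21.86, 38.20, 31.40, 35.71], grand mean 31.292
SSB = Σnᵢ(x̄ᵢ−x̄)² = 998.673; SSW = ΣΣ(x−x̄ᵢ)² = 532.286
MSB = 998.673/3 = 332.8909; MSW = 532.286/20 = 26.6143
F = MSB/MSW = 12.5080
df = (3, 20)
p-value (upper-tail) = 0.00008
At α=0.05: p < α → reject H₀

reject H₀: yes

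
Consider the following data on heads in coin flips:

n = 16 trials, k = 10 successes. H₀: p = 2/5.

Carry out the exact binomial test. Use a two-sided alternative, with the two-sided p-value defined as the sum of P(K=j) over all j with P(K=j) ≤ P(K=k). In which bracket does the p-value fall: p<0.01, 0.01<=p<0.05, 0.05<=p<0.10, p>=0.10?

Exact binomial: n=16, k=10, p₀=2/5=0.4000
P(X=j) = C(n,j)·p₀^j·(1−p₀)^(n−j); p = Σ P(X=j) over j with P(X=j) ≤ P(X=10)
p-value (two-sided) = 0.07666
→ bracket: 0.05<=p<0.10

p-value bracket: 0.05<=p<0.10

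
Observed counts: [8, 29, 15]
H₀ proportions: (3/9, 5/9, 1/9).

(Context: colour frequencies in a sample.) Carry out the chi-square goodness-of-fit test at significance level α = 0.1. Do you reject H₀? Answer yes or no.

reject H₀: yes

n = 52; E_i = n·p_i = [17.33, 28.89, 5.78]
χ² = (8−17.33)²/17.33 + (29−28.89)²/28.89 + (15−5.78)²/5.78 = 19.7462
df = 2
p-value (upper-tail) = 0.00005
At α=0.1: p < α → reject H₀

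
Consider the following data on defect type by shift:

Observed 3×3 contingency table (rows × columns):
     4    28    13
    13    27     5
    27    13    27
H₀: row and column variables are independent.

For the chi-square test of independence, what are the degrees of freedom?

df = (r−1)(c−1) = (3−1)·(3−1) = 4

degrees of freedom = 4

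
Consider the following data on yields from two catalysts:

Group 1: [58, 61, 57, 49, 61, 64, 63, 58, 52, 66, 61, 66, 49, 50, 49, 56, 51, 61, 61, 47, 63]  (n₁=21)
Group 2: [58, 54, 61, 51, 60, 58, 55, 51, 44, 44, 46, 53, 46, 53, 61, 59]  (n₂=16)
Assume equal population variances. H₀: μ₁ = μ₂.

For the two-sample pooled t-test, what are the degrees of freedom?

degrees of freedom = 35

df = n₁ + n₂ − 2 = 21 + 16 − 2 = 35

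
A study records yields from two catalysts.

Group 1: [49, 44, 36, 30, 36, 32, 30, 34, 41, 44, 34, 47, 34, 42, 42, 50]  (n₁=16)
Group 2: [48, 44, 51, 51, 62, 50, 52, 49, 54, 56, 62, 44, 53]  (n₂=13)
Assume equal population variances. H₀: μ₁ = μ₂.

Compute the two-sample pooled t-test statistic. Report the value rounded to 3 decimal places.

x̄₁=39.062, s₁=6.638, n₁=16
x̄₂=52.000, s₂=5.627, n₂=13
s_p² = [15·6.638² + 12·5.627²]/27 = 38.5532
SE = √(s_p²·(1/16+1/13)) = 2.3185
t = (39.062−52.000)/2.3185 = -5.5802
df = 27

test statistic = -5.580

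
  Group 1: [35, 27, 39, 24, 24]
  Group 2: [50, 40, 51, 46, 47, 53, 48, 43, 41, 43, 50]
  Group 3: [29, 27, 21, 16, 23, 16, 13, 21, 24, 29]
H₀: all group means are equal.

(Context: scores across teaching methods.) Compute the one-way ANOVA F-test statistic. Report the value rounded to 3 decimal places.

Group means [29.80, 46.55, 21.90], grand mean 33.846
SSB = Σnᵢ(x̄ᵢ−x̄)² = 3282.957; SSW = ΣΣ(x−x̄ᵢ)² = 656.427
MSB = 3282.957/2 = 1641.4787; MSW = 656.427/23 = 28.5403
F = MSB/MSW = 57.5144
df = (2, 23)

test statistic = 57.514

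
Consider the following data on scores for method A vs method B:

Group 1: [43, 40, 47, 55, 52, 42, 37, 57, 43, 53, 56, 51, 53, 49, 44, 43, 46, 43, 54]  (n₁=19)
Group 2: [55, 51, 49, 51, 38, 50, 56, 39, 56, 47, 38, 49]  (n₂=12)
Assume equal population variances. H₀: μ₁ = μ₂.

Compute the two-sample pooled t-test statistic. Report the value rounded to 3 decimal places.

x̄₁=47.789, s₁=5.996, n₁=19
x̄₂=48.250, s₂=6.621, n₂=12
s_p² = [18·5.996² + 11·6.621²]/29 = 38.9451
SE = √(s_p²·(1/19+1/12)) = 2.3011
t = (47.789−48.250)/2.3011 = -0.2001
df = 29

test statistic = -0.200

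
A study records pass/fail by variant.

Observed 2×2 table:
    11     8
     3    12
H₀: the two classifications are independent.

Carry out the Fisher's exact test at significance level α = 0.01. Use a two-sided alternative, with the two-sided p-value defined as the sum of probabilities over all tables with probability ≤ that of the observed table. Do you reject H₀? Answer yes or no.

reject H₀: no

Margins: r₁=19, r₂=15, c₁=14, c₂=20, n=34
p_obs = C(19,11)·C(15,3)/C(34,14); sum pmf over tables with pmf ≤ p_obs
p-value (two-sided) = 0.03818
At α=0.01: p ≥ α → fail to reject H₀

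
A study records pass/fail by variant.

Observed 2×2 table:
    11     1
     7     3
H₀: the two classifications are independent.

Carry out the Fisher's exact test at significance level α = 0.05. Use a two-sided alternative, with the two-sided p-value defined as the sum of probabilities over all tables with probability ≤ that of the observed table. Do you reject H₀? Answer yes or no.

reject H₀: no

Margins: r₁=12, r₂=10, c₁=18, c₂=4, n=22
p_obs = C(12,11)·C(10,7)/C(22,18); sum pmf over tables with pmf ≤ p_obs
p-value (two-sided) = 0.29323
At α=0.05: p ≥ α → fail to reject H₀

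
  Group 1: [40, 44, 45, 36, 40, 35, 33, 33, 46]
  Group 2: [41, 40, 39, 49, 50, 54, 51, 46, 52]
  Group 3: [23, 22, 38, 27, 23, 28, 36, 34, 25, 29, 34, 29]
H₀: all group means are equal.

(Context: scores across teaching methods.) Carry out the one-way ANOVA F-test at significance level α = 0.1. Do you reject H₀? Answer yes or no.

reject H₀: yes

Group means [39.11, 46.89, 29.00], grand mean 37.400
SSB = Σnᵢ(x̄ᵢ−x̄)² = 1683.422; SSW = ΣΣ(x−x̄ᵢ)² = 783.778
MSB = 1683.422/2 = 841.7111; MSW = 783.778/27 = 29.0288
F = MSB/MSW = 28.9957
df = (2, 27)
p-value (upper-tail) = 0.00000
At α=0.1: p < α → reject H₀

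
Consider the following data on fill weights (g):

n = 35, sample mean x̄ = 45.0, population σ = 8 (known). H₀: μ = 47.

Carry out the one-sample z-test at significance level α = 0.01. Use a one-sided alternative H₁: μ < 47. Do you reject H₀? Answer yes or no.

reject H₀: no

SE = σ/√n = 8/√35 = 1.3522
z = (x̄−μ₀)/SE = (45.0−47)/1.3522 = -1.4790
p-value (one-sided, H₁ less) = 0.06957
At α=0.01: p ≥ α → fail to reject H₀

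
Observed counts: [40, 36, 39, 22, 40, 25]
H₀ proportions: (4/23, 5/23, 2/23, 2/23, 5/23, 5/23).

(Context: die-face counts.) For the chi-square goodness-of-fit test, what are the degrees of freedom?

degrees of freedom = 5

df = k − 1 = 6 − 1 = 5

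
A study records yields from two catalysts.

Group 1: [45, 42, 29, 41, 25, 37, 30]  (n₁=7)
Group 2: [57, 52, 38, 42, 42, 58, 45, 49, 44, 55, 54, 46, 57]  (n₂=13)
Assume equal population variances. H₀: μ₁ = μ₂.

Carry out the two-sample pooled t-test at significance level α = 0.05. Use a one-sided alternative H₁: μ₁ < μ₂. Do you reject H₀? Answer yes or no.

reject H₀: yes

x̄₁=35.571, s₁=7.613, n₁=7
x̄₂=49.154, s₂=6.756, n₂=13
s_p² = [6·7.613² + 12·6.756²]/18 = 49.7448
SE = √(s_p²·(1/7+1/13)) = 3.3065
t = (35.571−49.154)/3.3065 = -4.1078
df = 18
p-value (one-sided, H₁ less) = 0.00033
At α=0.05: p < α → reject H₀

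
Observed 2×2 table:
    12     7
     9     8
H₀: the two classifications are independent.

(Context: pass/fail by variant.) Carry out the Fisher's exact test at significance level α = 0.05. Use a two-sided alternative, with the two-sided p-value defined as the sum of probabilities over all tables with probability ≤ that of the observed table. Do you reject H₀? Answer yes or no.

Margins: r₁=19, r₂=17, c₁=21, c₂=15, n=36
p_obs = C(19,12)·C(17,9)/C(36,21); sum pmf over tables with pmf ≤ p_obs
p-value (two-sided) = 0.73600
At α=0.05: p ≥ α → fail to reject H₀

reject H₀: no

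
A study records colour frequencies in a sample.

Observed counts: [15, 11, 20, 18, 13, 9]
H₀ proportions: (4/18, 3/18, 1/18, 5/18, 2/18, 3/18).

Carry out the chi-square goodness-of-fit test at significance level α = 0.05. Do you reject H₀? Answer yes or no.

reject H₀: yes

n = 86; E_i = n·p_i = [19.11, 14.33, 4.78, 23.89, 9.56, 14.33]
χ² = (15−19.11)²/19.11 + (11−14.33)²/14.33 + (20−4.78)²/4.78 + (18−23.89)²/23.89 + (13−9.56)²/9.56 + (9−14.33)²/14.33 = 54.8360
df = 5
p-value (upper-tail) = 0.00000
At α=0.05: p < α → reject H₀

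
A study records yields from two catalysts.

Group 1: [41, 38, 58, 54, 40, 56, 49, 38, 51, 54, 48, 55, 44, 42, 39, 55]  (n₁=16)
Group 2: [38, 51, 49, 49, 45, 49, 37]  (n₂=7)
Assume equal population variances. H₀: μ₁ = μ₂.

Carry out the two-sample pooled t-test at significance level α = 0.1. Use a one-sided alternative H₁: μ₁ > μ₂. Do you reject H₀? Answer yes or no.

x̄₁=47.625, s₁=7.247, n₁=16
x̄₂=45.429, s₂=5.711, n₂=7
s_p² = [15·7.247² + 6·5.711²]/21 = 46.8316
SE = √(s_p²·(1/16+1/7)) = 3.1012
t = (47.625−45.429)/3.1012 = 0.7083
df = 21
p-value (one-sided, H₁ greater) = 0.24329
At α=0.1: p ≥ α → fail to reject H₀

reject H₀: no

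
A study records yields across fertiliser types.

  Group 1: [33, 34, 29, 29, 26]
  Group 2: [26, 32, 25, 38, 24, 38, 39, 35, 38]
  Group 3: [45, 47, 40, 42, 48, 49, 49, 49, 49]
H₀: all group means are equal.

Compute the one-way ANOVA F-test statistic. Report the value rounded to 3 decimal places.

test statistic = 26.701

Group means [30.20, 32.78, 46.44], grand mean 37.565
SSB = Σnᵢ(x̄ᵢ−x̄)² = 1187.074; SSW = ΣΣ(x−x̄ᵢ)² = 444.578
MSB = 1187.074/2 = 593.5372; MSW = 444.578/20 = 22.2289
F = MSB/MSW = 26.7012
df = (2, 20)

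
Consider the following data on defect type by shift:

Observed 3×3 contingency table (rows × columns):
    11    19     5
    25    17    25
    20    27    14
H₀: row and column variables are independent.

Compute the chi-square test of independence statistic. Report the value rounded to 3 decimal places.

Row totals [35, 67, 61], col totals [56, 63, 44], n=163
χ² = (11−12.02)²/12.02 + (19−13.53)²/13.53 + (5−9.45)²/9.45 + (25−23.02)²/23.02 + (17−25.90)²/25.90 + (25−18.09)²/18.09 + (20−20.96)²/20.96 + (27−23.58)²/23.58 + (14−16.47)²/16.47 = 11.1748
df = 4

test statistic = 11.175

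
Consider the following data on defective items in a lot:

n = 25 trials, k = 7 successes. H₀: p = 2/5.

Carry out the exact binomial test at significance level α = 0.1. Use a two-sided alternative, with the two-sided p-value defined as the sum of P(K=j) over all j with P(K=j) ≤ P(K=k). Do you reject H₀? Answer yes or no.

reject H₀: no

Exact binomial: n=25, k=7, p₀=2/5=0.4000
P(X=j) = C(n,j)·p₀^j·(1−p₀)^(n−j); p = Σ P(X=j) over j with P(X=j) ≤ P(X=7)
p-value (two-sided) = 0.30732
At α=0.1: p ≥ α → fail to reject H₀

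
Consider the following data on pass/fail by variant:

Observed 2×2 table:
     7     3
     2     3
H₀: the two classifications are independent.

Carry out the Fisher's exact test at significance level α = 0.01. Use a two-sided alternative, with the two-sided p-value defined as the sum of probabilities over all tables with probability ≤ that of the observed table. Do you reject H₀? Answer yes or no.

reject H₀: no

Margins: r₁=10, r₂=5, c₁=9, c₂=6, n=15
p_obs = C(10,7)·C(5,2)/C(15,9); sum pmf over tables with pmf ≤ p_obs
p-value (two-sided) = 0.32867
At α=0.01: p ≥ α → fail to reject H₀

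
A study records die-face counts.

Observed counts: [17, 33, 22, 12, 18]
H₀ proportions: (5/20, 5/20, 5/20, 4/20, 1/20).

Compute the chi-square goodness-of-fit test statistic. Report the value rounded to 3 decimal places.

n = 102; E_i = n·p_i = [25.50, 25.50, 25.50, 20.40, 5.10]
χ² = (17−25.50)²/25.50 + (33−25.50)²/25.50 + (22−25.50)²/25.50 + (12−20.40)²/20.40 + (18−5.10)²/5.10 = 41.6078
df = 4

test statistic = 41.608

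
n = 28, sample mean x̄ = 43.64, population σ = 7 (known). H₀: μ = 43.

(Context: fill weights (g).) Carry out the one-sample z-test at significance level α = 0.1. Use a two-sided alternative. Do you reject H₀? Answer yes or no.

SE = σ/√n = 7/√28 = 1.3229
z = (x̄−μ₀)/SE = (43.64−43)/1.3229 = 0.4838
p-value (two-sided) = 0.62853
At α=0.1: p ≥ α → fail to reject H₀

reject H₀: no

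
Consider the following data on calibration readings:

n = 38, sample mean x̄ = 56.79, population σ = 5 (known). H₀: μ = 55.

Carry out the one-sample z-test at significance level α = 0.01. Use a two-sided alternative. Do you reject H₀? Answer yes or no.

SE = σ/√n = 5/√38 = 0.8111
z = (x̄−μ₀)/SE = (56.79−55)/0.8111 = 2.2069
p-value (two-sided) = 0.02732
At α=0.01: p ≥ α → fail to reject H₀

reject H₀: no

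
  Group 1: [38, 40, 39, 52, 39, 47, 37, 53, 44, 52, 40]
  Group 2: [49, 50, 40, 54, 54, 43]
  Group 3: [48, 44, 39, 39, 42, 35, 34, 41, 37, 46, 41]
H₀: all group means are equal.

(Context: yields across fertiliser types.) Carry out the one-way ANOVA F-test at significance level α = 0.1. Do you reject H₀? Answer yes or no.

reject H₀: yes

Group means [43.73, 48.33, 40.55], grand mean 43.464
SSB = Σnᵢ(x̄ᵢ−x̄)² = 236.722; SSW = ΣΣ(x−x̄ᵢ)² = 740.242
MSB = 236.722/2 = 118.3609; MSW = 740.242/25 = 29.6097
F = MSB/MSW = 3.9974
df = (2, 25)
p-value (upper-tail) = 0.03117
At α=0.1: p < α → reject H₀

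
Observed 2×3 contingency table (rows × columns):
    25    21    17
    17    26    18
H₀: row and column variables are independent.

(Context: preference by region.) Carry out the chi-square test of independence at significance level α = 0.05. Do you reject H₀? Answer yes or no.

reject H₀: no

Row totals [63, 61], col totals [42, 47, 35], n=124
χ² = (25−21.34)²/21.34 + (21−23.88)²/23.88 + (17−17.78)²/17.78 + (17−20.66)²/20.66 + (26−23.12)²/23.12 + (18−17.22)²/17.22 = 2.0526
df = 2
p-value (upper-tail) = 0.35834
At α=0.05: p ≥ α → fail to reject H₀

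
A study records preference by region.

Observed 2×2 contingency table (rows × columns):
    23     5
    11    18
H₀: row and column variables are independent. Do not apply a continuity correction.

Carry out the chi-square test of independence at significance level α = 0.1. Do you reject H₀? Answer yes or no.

Row totals [28, 29], col totals [34, 23], n=57
χ² = (23−16.70)²/16.70 + (5−11.30)²/11.30 + (11−17.30)²/17.30 + (18−11.70)²/11.70 = 11.5691
df = 1
p-value (upper-tail) = 0.00067
At α=0.1: p < α → reject H₀

reject H₀: yes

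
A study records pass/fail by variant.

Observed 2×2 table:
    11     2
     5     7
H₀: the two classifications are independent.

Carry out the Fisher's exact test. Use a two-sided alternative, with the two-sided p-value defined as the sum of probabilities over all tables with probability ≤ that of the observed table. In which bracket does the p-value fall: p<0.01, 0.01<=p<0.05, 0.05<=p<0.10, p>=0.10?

p-value bracket: 0.01<=p<0.05

Margins: r₁=13, r₂=12, c₁=16, c₂=9, n=25
p_obs = C(13,11)·C(12,5)/C(25,16); sum pmf over tables with pmf ≤ p_obs
p-value (two-sided) = 0.04141
→ bracket: 0.01<=p<0.05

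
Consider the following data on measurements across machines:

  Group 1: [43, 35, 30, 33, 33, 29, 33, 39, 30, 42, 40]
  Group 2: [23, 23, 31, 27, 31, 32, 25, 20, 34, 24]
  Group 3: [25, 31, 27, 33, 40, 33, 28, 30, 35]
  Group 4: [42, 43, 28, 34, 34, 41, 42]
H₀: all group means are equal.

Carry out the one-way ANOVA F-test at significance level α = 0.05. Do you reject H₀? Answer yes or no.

reject H₀: yes

Group means [35.18, 27.00, 31.33, 37.71], grand mean 32.514
SSB = Σnᵢ(x̄ᵢ−x̄)² = 584.178; SSW = ΣΣ(x−x̄ᵢ)² = 815.065
MSB = 584.178/3 = 194.7261; MSW = 815.065/33 = 24.6989
F = MSB/MSW = 7.8840
df = (3, 33)
p-value (upper-tail) = 0.00042
At α=0.05: p < α → reject H₀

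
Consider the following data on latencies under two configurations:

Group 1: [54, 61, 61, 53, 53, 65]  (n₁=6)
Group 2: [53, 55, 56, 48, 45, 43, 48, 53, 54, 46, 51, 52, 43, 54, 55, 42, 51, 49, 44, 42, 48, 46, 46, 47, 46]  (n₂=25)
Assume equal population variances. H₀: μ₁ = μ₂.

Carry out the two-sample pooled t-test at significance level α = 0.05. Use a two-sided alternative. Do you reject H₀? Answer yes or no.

x̄₁=57.833, s₁=5.154, n₁=6
x̄₂=48.680, s₂=4.432, n₂=25
s_p² = [5·5.154² + 24·4.432²]/29 = 20.8370
SE = √(s_p²·(1/6+1/25)) = 2.0752
t = (57.833−48.680)/2.0752 = 4.4109
df = 29
p-value (two-sided) = 0.00013
At α=0.05: p < α → reject H₀

reject H₀: yes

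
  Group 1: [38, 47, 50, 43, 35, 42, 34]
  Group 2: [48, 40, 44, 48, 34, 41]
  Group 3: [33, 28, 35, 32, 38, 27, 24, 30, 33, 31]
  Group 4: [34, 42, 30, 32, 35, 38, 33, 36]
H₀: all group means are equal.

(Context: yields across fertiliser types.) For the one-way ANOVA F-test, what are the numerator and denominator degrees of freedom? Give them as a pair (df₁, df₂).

degrees of freedom = [3, 27]

k = 4 groups, N = 31 total
df = (k−1, N−k) = (4−1, 31−4) = (3, 27)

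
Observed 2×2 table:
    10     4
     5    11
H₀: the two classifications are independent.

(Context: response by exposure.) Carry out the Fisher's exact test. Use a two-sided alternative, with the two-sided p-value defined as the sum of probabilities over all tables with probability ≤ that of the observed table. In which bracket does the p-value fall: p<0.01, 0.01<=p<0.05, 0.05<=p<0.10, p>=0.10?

Margins: r₁=14, r₂=16, c₁=15, c₂=15, n=30
p_obs = C(14,10)·C(16,5)/C(30,15); sum pmf over tables with pmf ≤ p_obs
p-value (two-sided) = 0.06560
→ bracket: 0.05<=p<0.10

p-value bracket: 0.05<=p<0.10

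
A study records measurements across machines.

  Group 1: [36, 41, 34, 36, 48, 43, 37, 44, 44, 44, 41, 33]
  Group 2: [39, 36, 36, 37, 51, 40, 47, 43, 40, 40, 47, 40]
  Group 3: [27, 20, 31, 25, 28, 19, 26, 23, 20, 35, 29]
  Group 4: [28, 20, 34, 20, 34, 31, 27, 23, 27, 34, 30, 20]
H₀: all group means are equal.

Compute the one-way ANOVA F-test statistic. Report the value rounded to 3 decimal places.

test statistic = 31.429

Group means [40.08, 41.33, 25.73, 27.33], grand mean 33.787
SSB = Σnᵢ(x̄ᵢ−x̄)² = 2373.441; SSW = ΣΣ(x−x̄ᵢ)² = 1082.432
MSB = 2373.441/3 = 791.1468; MSW = 1082.432/43 = 25.1728
F = MSB/MSW = 31.4286
df = (3, 43)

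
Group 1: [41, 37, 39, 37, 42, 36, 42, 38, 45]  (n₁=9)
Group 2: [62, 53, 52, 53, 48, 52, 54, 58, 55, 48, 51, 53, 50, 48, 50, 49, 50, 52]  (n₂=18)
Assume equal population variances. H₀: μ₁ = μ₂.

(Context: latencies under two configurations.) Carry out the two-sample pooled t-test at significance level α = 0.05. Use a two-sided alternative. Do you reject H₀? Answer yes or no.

reject H₀: yes

x̄₁=39.667, s₁=3.000, n₁=9
x̄₂=52.111, s₂=3.612, n₂=18
s_p² = [8·3.000² + 17·3.612²]/25 = 11.7511
SE = √(s_p²·(1/9+1/18)) = 1.3995
t = (39.667−52.111)/1.3995 = -8.8923
df = 25
p-value (two-sided) = 0.00000
At α=0.05: p < α → reject H₀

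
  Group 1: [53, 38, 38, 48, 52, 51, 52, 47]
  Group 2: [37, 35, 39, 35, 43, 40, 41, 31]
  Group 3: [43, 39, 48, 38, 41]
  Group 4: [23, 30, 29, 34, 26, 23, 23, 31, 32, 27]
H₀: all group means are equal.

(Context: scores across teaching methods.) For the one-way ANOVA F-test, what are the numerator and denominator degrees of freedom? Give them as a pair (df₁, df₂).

degrees of freedom = [3, 27]

k = 4 groups, N = 31 total
df = (k−1, N−k) = (4−1, 31−4) = (3, 27)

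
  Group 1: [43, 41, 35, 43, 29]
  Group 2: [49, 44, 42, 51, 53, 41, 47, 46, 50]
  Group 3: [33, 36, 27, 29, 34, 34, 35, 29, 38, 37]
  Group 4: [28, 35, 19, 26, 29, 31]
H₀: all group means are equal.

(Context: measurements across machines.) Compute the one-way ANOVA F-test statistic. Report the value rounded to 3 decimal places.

test statistic = 24.115

Group means [38.20, 47.00, 33.20, 28.00], grand mean 37.133
SSB = Σnᵢ(x̄ᵢ−x̄)² = 1537.067; SSW = ΣΣ(x−x̄ᵢ)² = 552.400
MSB = 1537.067/3 = 512.3556; MSW = 552.400/26 = 21.2462
F = MSB/MSW = 24.1152
df = (3, 26)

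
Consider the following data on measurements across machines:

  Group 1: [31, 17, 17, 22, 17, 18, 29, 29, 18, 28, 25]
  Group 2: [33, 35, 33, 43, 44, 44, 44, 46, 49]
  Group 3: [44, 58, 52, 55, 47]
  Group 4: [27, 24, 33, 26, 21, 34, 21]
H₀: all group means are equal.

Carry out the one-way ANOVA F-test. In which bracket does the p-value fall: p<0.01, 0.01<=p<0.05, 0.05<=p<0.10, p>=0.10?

p-value bracket: p<0.01

Group means [22.82, 41.22, 51.20, 26.57], grand mean 33.250
SSB = Σnᵢ(x̄ᵢ−x̄)² = 3692.294; SSW = ΣΣ(x−x̄ᵢ)² = 903.706
MSB = 3692.294/3 = 1230.7646; MSW = 903.706/28 = 32.2752
F = MSB/MSW = 38.1334
df = (3, 28)
p-value (upper-tail) = 0.00000
→ bracket: p<0.01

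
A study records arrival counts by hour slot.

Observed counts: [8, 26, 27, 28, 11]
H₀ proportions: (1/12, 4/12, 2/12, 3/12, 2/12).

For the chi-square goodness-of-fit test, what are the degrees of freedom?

degrees of freedom = 4

df = k − 1 = 5 − 1 = 4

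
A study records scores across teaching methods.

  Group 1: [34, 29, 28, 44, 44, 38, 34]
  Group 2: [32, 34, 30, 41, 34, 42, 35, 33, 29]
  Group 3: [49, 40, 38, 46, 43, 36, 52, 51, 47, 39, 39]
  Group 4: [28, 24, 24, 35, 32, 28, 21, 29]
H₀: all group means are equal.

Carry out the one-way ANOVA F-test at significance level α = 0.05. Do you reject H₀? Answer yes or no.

reject H₀: yes

Group means [35.86, 34.44, 43.64, 27.62], grand mean 36.057
SSB = Σnᵢ(x̄ᵢ−x̄)² = 1224.386; SSW = ΣΣ(x−x̄ᵢ)² = 873.500
MSB = 1224.386/3 = 408.1286; MSW = 873.500/31 = 28.1774
F = MSB/MSW = 14.4842
df = (3, 31)
p-value (upper-tail) = 0.00000
At α=0.05: p < α → reject H₀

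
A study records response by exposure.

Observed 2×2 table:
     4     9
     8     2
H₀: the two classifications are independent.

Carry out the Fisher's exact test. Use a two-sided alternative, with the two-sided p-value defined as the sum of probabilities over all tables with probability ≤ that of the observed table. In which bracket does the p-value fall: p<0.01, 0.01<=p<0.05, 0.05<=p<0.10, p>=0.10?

Margins: r₁=13, r₂=10, c₁=12, c₂=11, n=23
p_obs = C(13,4)·C(10,8)/C(23,12); sum pmf over tables with pmf ≤ p_obs
p-value (two-sided) = 0.03607
→ bracket: 0.01<=p<0.05

p-value bracket: 0.01<=p<0.05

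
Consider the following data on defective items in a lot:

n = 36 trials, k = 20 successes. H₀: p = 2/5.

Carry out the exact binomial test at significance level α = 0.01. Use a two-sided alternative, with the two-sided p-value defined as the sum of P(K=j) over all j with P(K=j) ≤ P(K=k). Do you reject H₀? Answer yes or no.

Exact binomial: n=36, k=20, p₀=2/5=0.4000
P(X=j) = C(n,j)·p₀^j·(1−p₀)^(n−j); p = Σ P(X=j) over j with P(X=j) ≤ P(X=20)
p-value (two-sided) = 0.06228
At α=0.01: p ≥ α → fail to reject H₀

reject H₀: no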